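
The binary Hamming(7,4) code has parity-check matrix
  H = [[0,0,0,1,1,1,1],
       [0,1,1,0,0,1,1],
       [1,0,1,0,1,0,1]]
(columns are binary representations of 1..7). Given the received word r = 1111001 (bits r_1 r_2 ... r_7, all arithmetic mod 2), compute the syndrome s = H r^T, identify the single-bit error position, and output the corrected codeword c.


s = (0, 1, 1)^T, error position = 3, corrected codeword c = 1101001

Compute s = H r^T mod 2 one row at a time:
  s_1 = 1 + 0 + 0 + 1 = 2 ≡ 0 (mod 2).
  s_2 = 1 + 1 + 0 + 1 = 3 ≡ 1 (mod 2).
  s_3 = 1 + 1 + 0 + 1 = 3 ≡ 1 (mod 2).
s = (0, 1, 1)^T — this equals column 3 of H (binary 011), so error is at position 3.
Correct: flip bit 3 of r = 1111001 to get c = 1101001.


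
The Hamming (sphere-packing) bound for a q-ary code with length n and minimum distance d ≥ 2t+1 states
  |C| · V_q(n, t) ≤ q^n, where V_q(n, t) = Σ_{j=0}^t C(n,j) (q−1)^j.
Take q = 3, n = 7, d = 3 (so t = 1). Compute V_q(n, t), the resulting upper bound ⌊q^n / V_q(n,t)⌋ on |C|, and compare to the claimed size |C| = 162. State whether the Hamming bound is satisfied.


V_q(n, t) = 15, q^n = 2187, Hamming bound = 145, |C| = 162 > bound (violated).

Step 1: Compute V_q(n, t) = Σ_{j=0}^1 C(n, j) (q−1)^j.
  j = 0: C(7,0)·(2)^0 = 1·1 = 1.
  j = 1: C(7,1)·(2)^1 = 7·2 = 14.
  V_q(n, t) = 1 + 14 = 15.
Step 2: q^n = 3^7 = 2187.
Step 3: Hamming bound ⌊q^n / V_q(n,t)⌋ = ⌊2187/15⌋ = 145.
Step 4: Compare |C| = 162 to 145: violated.
The claimed |C| lies above the Hamming bound, so no 3-ary code of length 7 with d ≥ 3 can have 162 codewords.


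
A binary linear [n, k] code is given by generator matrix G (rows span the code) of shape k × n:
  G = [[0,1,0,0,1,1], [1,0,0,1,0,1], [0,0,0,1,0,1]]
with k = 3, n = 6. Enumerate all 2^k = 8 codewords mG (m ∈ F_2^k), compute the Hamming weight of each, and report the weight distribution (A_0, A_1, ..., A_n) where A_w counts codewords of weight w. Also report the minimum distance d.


Weight distribution: A_0 = 1, A_1 = 1, A_2 = 1, A_3 = 3, A_4 = 2. Minimum distance d = 1.

Enumerate all 2^3 = 8 messages m ∈ F_2^3.
For each, compute codeword c = mG in F_2^6, then tally its weight.
  m = 000 → c = 000000, weight = 0.
  m = 100 → c = 010011, weight = 3.
  m = 010 → c = 100101, weight = 3.
  m = 110 → c = 110110, weight = 4.
  m = 001 → c = 000101, weight = 2.
  m = 101 → c = 010110, weight = 3.
  m = 011 → c = 100000, weight = 1.
  m = 111 → c = 110011, weight = 4.
Tally weights:
  weight 0: 1 codewords.
  weight 1: 1 codewords.
  weight 2: 1 codewords.
  weight 3: 3 codewords.
  weight 4: 2 codewords.
Minimum distance d = smallest w > 0 with A_w > 0 = 1.
Sanity: Σ A_w = 8 = 2^3 = 8 ✓.


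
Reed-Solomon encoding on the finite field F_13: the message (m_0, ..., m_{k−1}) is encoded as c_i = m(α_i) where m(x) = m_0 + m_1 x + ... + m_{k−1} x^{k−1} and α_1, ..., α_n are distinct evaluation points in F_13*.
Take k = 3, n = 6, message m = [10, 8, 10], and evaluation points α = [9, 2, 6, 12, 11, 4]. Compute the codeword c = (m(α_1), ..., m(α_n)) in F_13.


c = [8, 1, 2, 12, 8, 7]

Message polynomial: m(x) = 10 + 8·x + 10·x^2 (mod 13).
For each evaluation point α_i, compute m(α_i) mod 13:
  α_1 = 9: Horner steps 10 → 7 → 8, so m(9) = 8.
  α_2 = 2: Horner steps 10 → 2 → 1, so m(2) = 1.
  α_3 = 6: Horner steps 10 → 3 → 2, so m(6) = 2.
  α_4 = 12: Horner steps 10 → 11 → 12, so m(12) = 12.
  α_5 = 11: Horner steps 10 → 1 → 8, so m(11) = 8.
  α_6 = 4: Horner steps 10 → 9 → 7, so m(4) = 7.
Codeword c = [8, 1, 2, 12, 8, 7] ∈ F_13^6.


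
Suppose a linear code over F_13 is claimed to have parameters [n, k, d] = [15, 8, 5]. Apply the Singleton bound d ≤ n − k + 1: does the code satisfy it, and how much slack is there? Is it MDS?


Singleton RHS = n − k + 1 = 8, slack = 3, bound satisfied, not MDS.

Singleton bound: d ≤ n − k + 1.
Here n = 15, k = 8, so n − k + 1 = 8.
Given d = 5, check d ≤ 8: YES.
Slack = (n − k + 1) − d = 3.
The code is NOT MDS (slack = 3 > 0).
Description: the claimed parameters are [15, 8, 5]_13; such a code would be non-MDS.


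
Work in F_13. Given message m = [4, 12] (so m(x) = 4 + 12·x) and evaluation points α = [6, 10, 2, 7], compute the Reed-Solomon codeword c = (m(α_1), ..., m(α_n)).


c = [11, 7, 2, 10]

Message polynomial: m(x) = 4 + 12·x (mod 13).
For each evaluation point α_i, compute m(α_i) mod 13:
  α_1 = 6: Horner steps 12 → 11, so m(6) = 11.
  α_2 = 10: Horner steps 12 → 7, so m(10) = 7.
  α_3 = 2: Horner steps 12 → 2, so m(2) = 2.
  α_4 = 7: Horner steps 12 → 10, so m(7) = 10.
Codeword c = [11, 7, 2, 10] ∈ F_13^4.


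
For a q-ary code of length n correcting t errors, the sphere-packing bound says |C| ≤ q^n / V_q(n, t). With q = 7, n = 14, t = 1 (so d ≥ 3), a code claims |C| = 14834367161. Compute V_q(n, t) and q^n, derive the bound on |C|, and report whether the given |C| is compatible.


V_q(n, t) = 85, q^n = 678223072849, Hamming bound = 7979094974, |C| = 14834367161 > bound (violated).

Step 1: Compute V_q(n, t) = Σ_{j=0}^1 C(n, j) (q−1)^j.
  j = 0: C(14,0)·(6)^0 = 1·1 = 1.
  j = 1: C(14,1)·(6)^1 = 14·6 = 84.
  V_q(n, t) = 1 + 84 = 85.
Step 2: q^n = 7^14 = 678223072849.
Step 3: Hamming bound ⌊q^n / V_q(n,t)⌋ = ⌊678223072849/85⌋ = 7979094974.
Step 4: Compare |C| = 14834367161 to 7979094974: violated.
The claimed |C| lies above the Hamming bound, so no 7-ary code of length 14 with d ≥ 3 can have 14834367161 codewords.


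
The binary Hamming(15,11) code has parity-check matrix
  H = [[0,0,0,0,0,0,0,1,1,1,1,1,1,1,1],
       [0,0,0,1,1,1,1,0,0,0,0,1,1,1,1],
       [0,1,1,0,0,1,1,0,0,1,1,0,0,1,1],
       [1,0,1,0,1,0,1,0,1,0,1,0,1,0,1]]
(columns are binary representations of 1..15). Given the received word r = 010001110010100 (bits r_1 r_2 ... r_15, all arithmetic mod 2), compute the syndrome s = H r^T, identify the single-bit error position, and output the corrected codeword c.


s = (1, 1, 0, 1)^T, error position = 13, corrected codeword c = 010001110010000

Compute s = H r^T mod 2 one row at a time:
  s_1 = 1 + 0 + 0 + 1 + 0 + 1 + 0 + 0 = 3 ≡ 1 (mod 2).
  s_2 = 0 + 0 + 1 + 1 + 0 + 1 + 0 + 0 = 3 ≡ 1 (mod 2).
  s_3 = 1 + 0 + 1 + 1 + 0 + 1 + 0 + 0 = 4 ≡ 0 (mod 2).
  s_4 = 0 + 0 + 0 + 1 + 0 + 1 + 1 + 0 = 3 ≡ 1 (mod 2).
s = (1, 1, 0, 1)^T — this equals column 13 of H (binary 1101), so error is at position 13.
Correct: flip bit 13 of r = 010001110010100 to get c = 010001110010000.


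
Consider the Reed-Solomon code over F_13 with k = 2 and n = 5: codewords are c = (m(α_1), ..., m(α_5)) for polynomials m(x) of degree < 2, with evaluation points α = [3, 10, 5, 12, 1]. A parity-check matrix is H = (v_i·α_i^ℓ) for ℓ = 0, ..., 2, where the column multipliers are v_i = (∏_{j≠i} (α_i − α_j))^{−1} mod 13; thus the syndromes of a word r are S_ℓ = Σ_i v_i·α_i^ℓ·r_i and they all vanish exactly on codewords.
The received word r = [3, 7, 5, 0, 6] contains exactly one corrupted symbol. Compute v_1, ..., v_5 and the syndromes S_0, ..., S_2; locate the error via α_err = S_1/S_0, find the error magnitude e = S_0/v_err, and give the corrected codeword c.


S = (7, 8, 11), error at position 1, error magnitude e = 4, c = [12, 7, 5, 0, 6].

Step 1: column multipliers v_i = (∏_{j≠i}(α_i − α_j))^{−1} mod 13.
  i = 1 (α = 3): (3−10)(3−5)(3−12)(3−1) = (−7)·(−2)·(−9)·2 = −252 ≡ 8, so v_1 = 8^{−1} = 5 (mod 13).
  i = 2 (α = 10): (10−3)(10−5)(10−12)(10−1) = 7·5·(−2)·9 = −630 ≡ 7, so v_2 = 7^{−1} = 2 (mod 13).
  i = 3 (α = 5): (5−3)(5−10)(5−12)(5−1) = 2·(−5)·(−7)·4 = 280 ≡ 7, so v_3 = 7^{−1} = 2 (mod 13).
  i = 4 (α = 12): (12−3)(12−10)(12−5)(12−1) = 9·2·7·11 = 1386 ≡ 8, so v_4 = 8^{−1} = 5 (mod 13).
  i = 5 (α = 1): (1−3)(1−10)(1−5)(1−12) = (−2)·(−9)·(−4)·(−11) = 792 ≡ 12, so v_5 = 12^{−1} = 12 (mod 13).
  v = [5, 2, 2, 5, 12].
Step 2: syndromes of r = [3, 7, 5, 0, 6] (all sums mod 13).
  S_0 = Σ v_i r_i = 5·3 + 2·7 + 2·5 + 5·0 + 12·6 = 111 ≡ 7.
  S_1 = Σ v_i α_i r_i = 5·3·3 + 2·10·7 + 2·5·5 + 5·12·0 + 12·1·6 = 307 ≡ 8.
  α_i^2 mod 13 = [9, 9, 12, 1, 1].
  S_2 = Σ v_i α_i^2 r_i = 5·9·3 + 2·9·7 + 2·12·5 + 5·1·0 + 12·1·6 = 453 ≡ 11.
  S = (7, 8, 11) ≠ 0, so r is not a codeword (an error is present).
Step 3: locate the error. For a single error e at position i, S_ℓ = v_i·e·α_i^ℓ, so α_err = S_1/S_0.
  S_0^{−1} = 7^{−1} = 2 (mod 13), so α_err = 8·2 = 16 ≡ 3 = α_1. Error position i = 1.
  Consistency check: S_2/S_1 = 11·5 = 55 ≡ 3 = α_err ✓ (single-error assumption holds).
Step 4: error magnitude e = S_0/v_1 = S_0·∏_{j≠1}(α_1 − α_j) = 7·8 = 56 ≡ 4 (mod 13).
Step 5: correct position 1: c_1 = r_1 − e = 3 − 4 ≡ 12 (mod 13). Hence c = [12, 7, 5, 0, 6].
  Check: interpolating c through the α_i gives m(x) = 3 + 3·x (degree < 2) with m(α_i) = c_i for every i, so c is indeed a codeword.


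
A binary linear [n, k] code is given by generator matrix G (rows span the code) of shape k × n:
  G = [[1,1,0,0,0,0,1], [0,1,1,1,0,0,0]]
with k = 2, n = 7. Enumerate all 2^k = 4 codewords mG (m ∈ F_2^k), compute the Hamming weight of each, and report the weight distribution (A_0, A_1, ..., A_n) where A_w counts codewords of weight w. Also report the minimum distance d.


Weight distribution: A_0 = 1, A_3 = 2, A_4 = 1. Minimum distance d = 3.

Enumerate all 2^2 = 4 messages m ∈ F_2^2.
For each, compute codeword c = mG in F_2^7, then tally its weight.
  m = 00 → c = 0000000, weight = 0.
  m = 10 → c = 1100001, weight = 3.
  m = 01 → c = 0111000, weight = 3.
  m = 11 → c = 1011001, weight = 4.
Tally weights:
  weight 0: 1 codewords.
  weight 3: 2 codewords.
  weight 4: 1 codewords.
Minimum distance d = smallest w > 0 with A_w > 0 = 3.
Sanity: Σ A_w = 4 = 2^2 = 4 ✓.


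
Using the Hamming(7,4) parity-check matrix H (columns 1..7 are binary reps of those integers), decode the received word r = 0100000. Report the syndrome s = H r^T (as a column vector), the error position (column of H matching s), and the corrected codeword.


s = (0, 1, 0)^T, error position = 2, corrected codeword c = 0000000

Compute s = H r^T mod 2 one row at a time:
  s_1 = 0 + 0 + 0 + 0 = 0 ≡ 0 (mod 2).
  s_2 = 1 + 0 + 0 + 0 = 1 ≡ 1 (mod 2).
  s_3 = 0 + 0 + 0 + 0 = 0 ≡ 0 (mod 2).
s = (0, 1, 0)^T — this equals column 2 of H (binary 010), so error is at position 2.
Correct: flip bit 2 of r = 0100000 to get c = 0000000.


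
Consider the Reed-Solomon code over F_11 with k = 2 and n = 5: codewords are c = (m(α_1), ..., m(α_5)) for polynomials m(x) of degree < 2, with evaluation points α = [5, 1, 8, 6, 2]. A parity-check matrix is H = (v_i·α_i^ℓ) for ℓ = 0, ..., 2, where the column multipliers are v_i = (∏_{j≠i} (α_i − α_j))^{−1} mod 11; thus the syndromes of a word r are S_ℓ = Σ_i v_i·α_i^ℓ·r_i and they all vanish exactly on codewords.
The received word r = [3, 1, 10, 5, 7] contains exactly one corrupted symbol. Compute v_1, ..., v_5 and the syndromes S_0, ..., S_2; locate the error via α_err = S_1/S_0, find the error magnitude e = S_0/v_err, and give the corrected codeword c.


S = (10, 5, 8), error at position 4, error magnitude e = 7, c = [3, 1, 10, 9, 7].

Step 1: column multipliers v_i = (∏_{j≠i}(α_i − α_j))^{−1} mod 11.
  i = 1 (α = 5): (5−1)(5−8)(5−6)(5−2) = 4·(−3)·(−1)·3 = 36 ≡ 3, so v_1 = 3^{−1} = 4 (mod 11).
  i = 2 (α = 1): (1−5)(1−8)(1−6)(1−2) = (−4)·(−7)·(−5)·(−1) = 140 ≡ 8, so v_2 = 8^{−1} = 7 (mod 11).
  i = 3 (α = 8): (8−5)(8−1)(8−6)(8−2) = 3·7·2·6 = 252 ≡ 10, so v_3 = 10^{−1} = 10 (mod 11).
  i = 4 (α = 6): (6−5)(6−1)(6−8)(6−2) = 1·5·(−2)·4 = −40 ≡ 4, so v_4 = 4^{−1} = 3 (mod 11).
  i = 5 (α = 2): (2−5)(2−1)(2−8)(2−6) = (−3)·1·(−6)·(−4) = −72 ≡ 5, so v_5 = 5^{−1} = 9 (mod 11).
  v = [4, 7, 10, 3, 9].
Step 2: syndromes of r = [3, 1, 10, 5, 7] (all sums mod 11).
  S_0 = Σ v_i r_i = 4·3 + 7·1 + 10·10 + 3·5 + 9·7 = 197 ≡ 10.
  S_1 = Σ v_i α_i r_i = 4·5·3 + 7·1·1 + 10·8·10 + 3·6·5 + 9·2·7 = 1083 ≡ 5.
  α_i^2 mod 11 = [3, 1, 9, 3, 4].
  S_2 = Σ v_i α_i^2 r_i = 4·3·3 + 7·1·1 + 10·9·10 + 3·3·5 + 9·4·7 = 1240 ≡ 8.
  S = (10, 5, 8) ≠ 0, so r is not a codeword (an error is present).
Step 3: locate the error. For a single error e at position i, S_ℓ = v_i·e·α_i^ℓ, so α_err = S_1/S_0.
  S_0^{−1} = 10^{−1} = 10 (mod 11), so α_err = 5·10 = 50 ≡ 6 = α_4. Error position i = 4.
  Consistency check: S_2/S_1 = 8·9 = 72 ≡ 6 = α_err ✓ (single-error assumption holds).
Step 4: error magnitude e = S_0/v_4 = S_0·∏_{j≠4}(α_4 − α_j) = 10·4 = 40 ≡ 7 (mod 11).
Step 5: correct position 4: c_4 = r_4 − e = 5 − 7 ≡ 9 (mod 11). Hence c = [3, 1, 10, 9, 7].
  Check: interpolating c through the α_i gives m(x) = 6 + 6·x (degree < 2) with m(α_i) = c_i for every i, so c is indeed a codeword.


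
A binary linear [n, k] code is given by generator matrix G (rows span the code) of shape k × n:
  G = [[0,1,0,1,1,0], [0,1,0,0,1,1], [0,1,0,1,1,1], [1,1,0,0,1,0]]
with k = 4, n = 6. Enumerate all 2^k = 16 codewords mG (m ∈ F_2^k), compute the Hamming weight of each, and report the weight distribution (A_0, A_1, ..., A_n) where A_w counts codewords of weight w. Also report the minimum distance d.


Weight distribution: A_0 = 1, A_1 = 3, A_2 = 4, A_3 = 4, A_4 = 3, A_5 = 1. Minimum distance d = 1.

Enumerate all 2^4 = 16 messages m ∈ F_2^4.
For each, compute codeword c = mG in F_2^6, then tally its weight.
  m = 0000 → c = 000000, weight = 0.
  m = 1000 → c = 010110, weight = 3.
  m = 0100 → c = 010011, weight = 3.
  m = 1100 → c = 000101, weight = 2.
  m = 0010 → c = 010111, weight = 4.
  m = 1010 → c = 000001, weight = 1.
  m = 0110 → c = 000100, weight = 1.
  m = 1110 → c = 010010, weight = 2.
  m = 0001 → c = 110010, weight = 3.
  m = 1001 → c = 100100, weight = 2.
  m = 0101 → c = 100001, weight = 2.
  m = 1101 → c = 110111, weight = 5.
  m = 0011 → c = 100101, weight = 3.
  m = 1011 → c = 110011, weight = 4.
  m = 0111 → c = 110110, weight = 4.
  m = 1111 → c = 100000, weight = 1.
Tally weights:
  weight 0: 1 codewords.
  weight 1: 3 codewords.
  weight 2: 4 codewords.
  weight 3: 4 codewords.
  weight 4: 3 codewords.
  weight 5: 1 codewords.
Minimum distance d = smallest w > 0 with A_w > 0 = 1.
Sanity: Σ A_w = 16 = 2^4 = 16 ✓.


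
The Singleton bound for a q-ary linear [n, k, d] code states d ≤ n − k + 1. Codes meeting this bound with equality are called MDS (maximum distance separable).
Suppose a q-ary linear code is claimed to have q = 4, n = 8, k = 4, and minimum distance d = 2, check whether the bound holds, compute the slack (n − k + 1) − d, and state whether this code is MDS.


Singleton RHS = n − k + 1 = 5, slack = 3, bound satisfied, not MDS.

Singleton bound: d ≤ n − k + 1.
Here n = 8, k = 4, so n − k + 1 = 5.
Given d = 2, check d ≤ 5: YES.
Slack = (n − k + 1) − d = 3.
The code is NOT MDS (slack = 3 > 0).
Description: the claimed parameters are [8, 4, 2]_4; such a code would be non-MDS.


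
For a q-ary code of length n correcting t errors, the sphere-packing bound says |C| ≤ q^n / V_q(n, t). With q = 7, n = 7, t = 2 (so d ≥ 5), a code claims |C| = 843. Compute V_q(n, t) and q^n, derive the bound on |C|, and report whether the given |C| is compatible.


V_q(n, t) = 799, q^n = 823543, Hamming bound = 1030, |C| = 843 ≤ bound (satisfied).

Step 1: Compute V_q(n, t) = Σ_{j=0}^2 C(n, j) (q−1)^j.
  j = 0: C(7,0)·(6)^0 = 1·1 = 1.
  j = 1: C(7,1)·(6)^1 = 7·6 = 42.
  j = 2: C(7,2)·(6)^2 = 21·36 = 756.
  V_q(n, t) = 1 + 42 + 756 = 799.
Step 2: q^n = 7^7 = 823543.
Step 3: Hamming bound ⌊q^n / V_q(n,t)⌋ = ⌊823543/799⌋ = 1030.
Step 4: Compare |C| = 843 to 1030: satisfied.
The claimed |C| lies below the Hamming bound.


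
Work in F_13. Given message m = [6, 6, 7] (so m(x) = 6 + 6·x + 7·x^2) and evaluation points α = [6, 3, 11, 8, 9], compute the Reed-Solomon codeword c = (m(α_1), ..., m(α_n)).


c = [8, 9, 9, 8, 3]

Message polynomial: m(x) = 6 + 6·x + 7·x^2 (mod 13).
For each evaluation point α_i, compute m(α_i) mod 13:
  α_1 = 6: Horner steps 7 → 9 → 8, so m(6) = 8.
  α_2 = 3: Horner steps 7 → 1 → 9, so m(3) = 9.
  α_3 = 11: Horner steps 7 → 5 → 9, so m(11) = 9.
  α_4 = 8: Horner steps 7 → 10 → 8, so m(8) = 8.
  α_5 = 9: Horner steps 7 → 4 → 3, so m(9) = 3.
Codeword c = [8, 9, 9, 8, 3] ∈ F_13^5.


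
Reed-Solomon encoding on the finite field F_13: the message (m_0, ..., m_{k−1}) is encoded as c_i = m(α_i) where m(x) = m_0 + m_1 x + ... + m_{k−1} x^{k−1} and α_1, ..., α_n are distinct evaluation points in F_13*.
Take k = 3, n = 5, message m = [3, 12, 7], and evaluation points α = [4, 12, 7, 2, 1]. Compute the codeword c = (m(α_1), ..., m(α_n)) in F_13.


c = [7, 11, 1, 3, 9]

Message polynomial: m(x) = 3 + 12·x + 7·x^2 (mod 13).
For each evaluation point α_i, compute m(α_i) mod 13:
  α_1 = 4: Horner steps 7 → 1 → 7, so m(4) = 7.
  α_2 = 12: Horner steps 7 → 5 → 11, so m(12) = 11.
  α_3 = 7: Horner steps 7 → 9 → 1, so m(7) = 1.
  α_4 = 2: Horner steps 7 → 0 → 3, so m(2) = 3.
  α_5 = 1: Horner steps 7 → 6 → 9, so m(1) = 9.
Codeword c = [7, 11, 1, 3, 9] ∈ F_13^5.


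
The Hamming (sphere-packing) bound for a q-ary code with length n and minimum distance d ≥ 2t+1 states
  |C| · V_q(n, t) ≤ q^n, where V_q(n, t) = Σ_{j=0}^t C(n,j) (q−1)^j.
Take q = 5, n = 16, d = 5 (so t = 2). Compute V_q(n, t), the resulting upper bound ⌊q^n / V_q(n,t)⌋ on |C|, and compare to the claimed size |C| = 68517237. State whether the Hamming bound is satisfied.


V_q(n, t) = 1985, q^n = 152587890625, Hamming bound = 76870473, |C| = 68517237 ≤ bound (satisfied).

Step 1: Compute V_q(n, t) = Σ_{j=0}^2 C(n, j) (q−1)^j.
  j = 0: C(16,0)·(4)^0 = 1·1 = 1.
  j = 1: C(16,1)·(4)^1 = 16·4 = 64.
  j = 2: C(16,2)·(4)^2 = 120·16 = 1920.
  V_q(n, t) = 1 + 64 + 1920 = 1985.
Step 2: q^n = 5^16 = 152587890625.
Step 3: Hamming bound ⌊q^n / V_q(n,t)⌋ = ⌊152587890625/1985⌋ = 76870473.
Step 4: Compare |C| = 68517237 to 76870473: satisfied.
The claimed |C| lies below the Hamming bound.


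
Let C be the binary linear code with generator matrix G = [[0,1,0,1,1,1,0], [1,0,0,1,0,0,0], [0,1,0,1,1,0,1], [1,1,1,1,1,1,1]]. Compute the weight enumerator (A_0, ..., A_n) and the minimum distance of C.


Weight distribution: A_0 = 1, A_2 = 2, A_3 = 5, A_4 = 5, A_5 = 2, A_7 = 1. Minimum distance d = 2.

Enumerate all 2^4 = 16 messages m ∈ F_2^4.
For each, compute codeword c = mG in F_2^7, then tally its weight.
  m = 0000 → c = 0000000, weight = 0.
  m = 1000 → c = 0101110, weight = 4.
  m = 0100 → c = 1001000, weight = 2.
  m = 1100 → c = 1100110, weight = 4.
  m = 0010 → c = 0101101, weight = 4.
  m = 1010 → c = 0000011, weight = 2.
  m = 0110 → c = 1100101, weight = 4.
  m = 1110 → c = 1001011, weight = 4.
  m = 0001 → c = 1111111, weight = 7.
  m = 1001 → c = 1010001, weight = 3.
  m = 0101 → c = 0110111, weight = 5.
  m = 1101 → c = 0011001, weight = 3.
  m = 0011 → c = 1010010, weight = 3.
  m = 1011 → c = 1111100, weight = 5.
  m = 0111 → c = 0011010, weight = 3.
  m = 1111 → c = 0110100, weight = 3.
Tally weights:
  weight 0: 1 codewords.
  weight 2: 2 codewords.
  weight 3: 5 codewords.
  weight 4: 5 codewords.
  weight 5: 2 codewords.
  weight 7: 1 codewords.
Minimum distance d = smallest w > 0 with A_w > 0 = 2.
Sanity: Σ A_w = 16 = 2^4 = 16 ✓.


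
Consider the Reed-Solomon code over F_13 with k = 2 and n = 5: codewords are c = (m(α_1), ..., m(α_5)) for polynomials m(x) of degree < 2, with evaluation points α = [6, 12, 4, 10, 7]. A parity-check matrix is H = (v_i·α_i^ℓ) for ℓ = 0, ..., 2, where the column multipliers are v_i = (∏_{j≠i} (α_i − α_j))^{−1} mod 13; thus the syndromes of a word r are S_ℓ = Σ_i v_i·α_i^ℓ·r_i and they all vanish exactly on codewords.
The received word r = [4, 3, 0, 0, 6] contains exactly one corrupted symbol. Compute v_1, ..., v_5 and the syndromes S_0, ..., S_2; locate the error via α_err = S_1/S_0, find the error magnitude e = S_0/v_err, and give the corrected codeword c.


S = (12, 3, 4), error at position 4, error magnitude e = 1, c = [4, 3, 0, 12, 6].

Step 1: column multipliers v_i = (∏_{j≠i}(α_i − α_j))^{−1} mod 13.
  i = 1 (α = 6): (6−12)(6−4)(6−10)(6−7) = (−6)·2·(−4)·(−1) = −48 ≡ 4, so v_1 = 4^{−1} = 10 (mod 13).
  i = 2 (α = 12): (12−6)(12−4)(12−10)(12−7) = 6·8·2·5 = 480 ≡ 12, so v_2 = 12^{−1} = 12 (mod 13).
  i = 3 (α = 4): (4−6)(4−12)(4−10)(4−7) = (−2)·(−8)·(−6)·(−3) = 288 ≡ 2, so v_3 = 2^{−1} = 7 (mod 13).
  i = 4 (α = 10): (10−6)(10−12)(10−4)(10−7) = 4·(−2)·6·3 = −144 ≡ 12, so v_4 = 12^{−1} = 12 (mod 13).
  i = 5 (α = 7): (7−6)(7−12)(7−4)(7−10) = 1·(−5)·3·(−3) = 45 ≡ 6, so v_5 = 6^{−1} = 11 (mod 13).
  v = [10, 12, 7, 12, 11].
Step 2: syndromes of r = [4, 3, 0, 0, 6] (all sums mod 13).
  S_0 = Σ v_i r_i = 10·4 + 12·3 + 7·0 + 12·0 + 11·6 = 142 ≡ 12.
  S_1 = Σ v_i α_i r_i = 10·6·4 + 12·12·3 + 7·4·0 + 12·10·0 + 11·7·6 = 1134 ≡ 3.
  α_i^2 mod 13 = [10, 1, 3, 9, 10].
  S_2 = Σ v_i α_i^2 r_i = 10·10·4 + 12·1·3 + 7·3·0 + 12·9·0 + 11·10·6 = 1096 ≡ 4.
  S = (12, 3, 4) ≠ 0, so r is not a codeword (an error is present).
Step 3: locate the error. For a single error e at position i, S_ℓ = v_i·e·α_i^ℓ, so α_err = S_1/S_0.
  S_0^{−1} = 12^{−1} = 12 (mod 13), so α_err = 3·12 = 36 ≡ 10 = α_4. Error position i = 4.
  Consistency check: S_2/S_1 = 4·9 = 36 ≡ 10 = α_err ✓ (single-error assumption holds).
Step 4: error magnitude e = S_0/v_4 = S_0·∏_{j≠4}(α_4 − α_j) = 12·12 = 144 ≡ 1 (mod 13).
Step 5: correct position 4: c_4 = r_4 − e = 0 − 1 ≡ 12 (mod 13). Hence c = [4, 3, 0, 12, 6].
  Check: interpolating c through the α_i gives m(x) = 5 + 2·x (degree < 2) with m(α_i) = c_i for every i, so c is indeed a codeword.


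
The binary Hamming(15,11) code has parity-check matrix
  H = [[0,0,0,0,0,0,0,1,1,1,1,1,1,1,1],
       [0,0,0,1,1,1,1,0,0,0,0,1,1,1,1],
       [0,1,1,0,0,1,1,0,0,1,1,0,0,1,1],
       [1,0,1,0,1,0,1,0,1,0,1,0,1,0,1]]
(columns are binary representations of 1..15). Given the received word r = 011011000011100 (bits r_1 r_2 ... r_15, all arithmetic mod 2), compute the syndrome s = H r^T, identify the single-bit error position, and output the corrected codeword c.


s = (1, 0, 0, 0)^T, error position = 8, corrected codeword c = 011011010011100

Compute s = H r^T mod 2 one row at a time:
  s_1 = 0 + 0 + 0 + 1 + 1 + 1 + 0 + 0 = 3 ≡ 1 (mod 2).
  s_2 = 0 + 1 + 1 + 0 + 1 + 1 + 0 + 0 = 4 ≡ 0 (mod 2).
  s_3 = 1 + 1 + 1 + 0 + 0 + 1 + 0 + 0 = 4 ≡ 0 (mod 2).
  s_4 = 0 + 1 + 1 + 0 + 0 + 1 + 1 + 0 = 4 ≡ 0 (mod 2).
s = (1, 0, 0, 0)^T — this equals column 8 of H (binary 1000), so error is at position 8.
Correct: flip bit 8 of r = 011011000011100 to get c = 011011010011100.


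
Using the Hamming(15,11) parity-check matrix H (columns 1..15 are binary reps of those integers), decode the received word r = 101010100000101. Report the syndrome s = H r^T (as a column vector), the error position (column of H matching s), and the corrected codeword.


s = (0, 0, 1, 0)^T, error position = 2, corrected codeword c = 111010100000101

Compute s = H r^T mod 2 one row at a time:
  s_1 = 0 + 0 + 0 + 0 + 0 + 1 + 0 + 1 = 2 ≡ 0 (mod 2).
  s_2 = 0 + 1 + 0 + 1 + 0 + 1 + 0 + 1 = 4 ≡ 0 (mod 2).
  s_3 = 0 + 1 + 0 + 1 + 0 + 0 + 0 + 1 = 3 ≡ 1 (mod 2).
  s_4 = 1 + 1 + 1 + 1 + 0 + 0 + 1 + 1 = 6 ≡ 0 (mod 2).
s = (0, 0, 1, 0)^T — this equals column 2 of H (binary 0010), so error is at position 2.
Correct: flip bit 2 of r = 101010100000101 to get c = 111010100000101.


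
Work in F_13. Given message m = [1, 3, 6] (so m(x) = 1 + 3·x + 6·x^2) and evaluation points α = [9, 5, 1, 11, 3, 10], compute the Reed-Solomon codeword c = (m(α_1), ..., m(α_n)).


c = [7, 10, 10, 6, 12, 7]

Message polynomial: m(x) = 1 + 3·x + 6·x^2 (mod 13).
For each evaluation point α_i, compute m(α_i) mod 13:
  α_1 = 9: Horner steps 6 → 5 → 7, so m(9) = 7.
  α_2 = 5: Horner steps 6 → 7 → 10, so m(5) = 10.
  α_3 = 1: Horner steps 6 → 9 → 10, so m(1) = 10.
  α_4 = 11: Horner steps 6 → 4 → 6, so m(11) = 6.
  α_5 = 3: Horner steps 6 → 8 → 12, so m(3) = 12.
  α_6 = 10: Horner steps 6 → 11 → 7, so m(10) = 7.
Codeword c = [7, 10, 10, 6, 12, 7] ∈ F_13^6.


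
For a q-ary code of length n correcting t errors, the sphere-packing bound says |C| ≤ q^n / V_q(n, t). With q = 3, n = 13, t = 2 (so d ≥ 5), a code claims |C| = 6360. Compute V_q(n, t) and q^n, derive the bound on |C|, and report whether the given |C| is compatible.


V_q(n, t) = 339, q^n = 1594323, Hamming bound = 4703, |C| = 6360 > bound (violated).

Step 1: Compute V_q(n, t) = Σ_{j=0}^2 C(n, j) (q−1)^j.
  j = 0: C(13,0)·(2)^0 = 1·1 = 1.
  j = 1: C(13,1)·(2)^1 = 13·2 = 26.
  j = 2: C(13,2)·(2)^2 = 78·4 = 312.
  V_q(n, t) = 1 + 26 + 312 = 339.
Step 2: q^n = 3^13 = 1594323.
Step 3: Hamming bound ⌊q^n / V_q(n,t)⌋ = ⌊1594323/339⌋ = 4703.
Step 4: Compare |C| = 6360 to 4703: violated.
The claimed |C| lies above the Hamming bound, so no 3-ary code of length 13 with d ≥ 5 can have 6360 codewords.


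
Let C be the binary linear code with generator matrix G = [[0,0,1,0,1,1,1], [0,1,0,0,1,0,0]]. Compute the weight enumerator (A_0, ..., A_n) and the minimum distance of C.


Weight distribution: A_0 = 1, A_2 = 1, A_4 = 2. Minimum distance d = 2.

Enumerate all 2^2 = 4 messages m ∈ F_2^2.
For each, compute codeword c = mG in F_2^7, then tally its weight.
  m = 00 → c = 0000000, weight = 0.
  m = 10 → c = 0010111, weight = 4.
  m = 01 → c = 0100100, weight = 2.
  m = 11 → c = 0110011, weight = 4.
Tally weights:
  weight 0: 1 codewords.
  weight 2: 1 codewords.
  weight 4: 2 codewords.
Minimum distance d = smallest w > 0 with A_w > 0 = 2.
Sanity: Σ A_w = 4 = 2^2 = 4 ✓.


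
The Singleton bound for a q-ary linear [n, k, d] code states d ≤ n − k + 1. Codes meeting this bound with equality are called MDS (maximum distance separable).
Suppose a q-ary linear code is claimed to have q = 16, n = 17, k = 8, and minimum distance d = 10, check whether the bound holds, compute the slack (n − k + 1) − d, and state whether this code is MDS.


Singleton RHS = n − k + 1 = 10, slack = 0, bound satisfied, MDS.

Singleton bound: d ≤ n − k + 1.
Here n = 17, k = 8, so n − k + 1 = 10.
Given d = 10, check d ≤ 10: YES.
Slack = (n − k + 1) − d = 0.
The code is MDS (slack = 0).
Description: the claimed parameters are [17, 8, 10]_16; such a code would be MDS (meets Singleton bound).


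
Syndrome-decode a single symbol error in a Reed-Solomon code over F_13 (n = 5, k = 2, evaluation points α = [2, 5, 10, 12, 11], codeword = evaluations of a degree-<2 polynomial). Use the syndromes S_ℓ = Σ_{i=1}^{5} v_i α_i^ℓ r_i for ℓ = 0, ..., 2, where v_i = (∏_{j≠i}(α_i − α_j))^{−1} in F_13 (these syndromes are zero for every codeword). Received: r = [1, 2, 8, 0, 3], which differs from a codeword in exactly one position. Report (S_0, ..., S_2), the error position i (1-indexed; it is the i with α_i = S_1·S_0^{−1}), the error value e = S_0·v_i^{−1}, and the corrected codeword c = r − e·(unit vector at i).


S = (7, 12, 2), error at position 5, error magnitude e = 12, c = [1, 2, 8, 0, 4].

Step 1: column multipliers v_i = (∏_{j≠i}(α_i − α_j))^{−1} mod 13.
  i = 1 (α = 2): (2−5)(2−10)(2−12)(2−11) = (−3)·(−8)·(−10)·(−9) = 2160 ≡ 2, so v_1 = 2^{−1} = 7 (mod 13).
  i = 2 (α = 5): (5−2)(5−10)(5−12)(5−11) = 3·(−5)·(−7)·(−6) = −630 ≡ 7, so v_2 = 7^{−1} = 2 (mod 13).
  i = 3 (α = 10): (10−2)(10−5)(10−12)(10−11) = 8·5·(−2)·(−1) = 80 ≡ 2, so v_3 = 2^{−1} = 7 (mod 13).
  i = 4 (α = 12): (12−2)(12−5)(12−10)(12−11) = 10·7·2·1 = 140 ≡ 10, so v_4 = 10^{−1} = 4 (mod 13).
  i = 5 (α = 11): (11−2)(11−5)(11−10)(11−12) = 9·6·1·(−1) = −54 ≡ 11, so v_5 = 11^{−1} = 6 (mod 13).
  v = [7, 2, 7, 4, 6].
Step 2: syndromes of r = [1, 2, 8, 0, 3] (all sums mod 13).
  S_0 = Σ v_i r_i = 7·1 + 2·2 + 7·8 + 4·0 + 6·3 = 85 ≡ 7.
  S_1 = Σ v_i α_i r_i = 7·2·1 + 2·5·2 + 7·10·8 + 4·12·0 + 6·11·3 = 792 ≡ 12.
  α_i^2 mod 13 = [4, 12, 9, 1, 4].
  S_2 = Σ v_i α_i^2 r_i = 7·4·1 + 2·12·2 + 7·9·8 + 4·1·0 + 6·4·3 = 652 ≡ 2.
  S = (7, 12, 2) ≠ 0, so r is not a codeword (an error is present).
Step 3: locate the error. For a single error e at position i, S_ℓ = v_i·e·α_i^ℓ, so α_err = S_1/S_0.
  S_0^{−1} = 7^{−1} = 2 (mod 13), so α_err = 12·2 = 24 ≡ 11 = α_5. Error position i = 5.
  Consistency check: S_2/S_1 = 2·12 = 24 ≡ 11 = α_err ✓ (single-error assumption holds).
Step 4: error magnitude e = S_0/v_5 = S_0·∏_{j≠5}(α_5 − α_j) = 7·11 = 77 ≡ 12 (mod 13).
Step 5: correct position 5: c_5 = r_5 − e = 3 − 12 ≡ 4 (mod 13). Hence c = [1, 2, 8, 0, 4].
  Check: interpolating c through the α_i gives m(x) = 9 + 9·x (degree < 2) with m(α_i) = c_i for every i, so c is indeed a codeword.


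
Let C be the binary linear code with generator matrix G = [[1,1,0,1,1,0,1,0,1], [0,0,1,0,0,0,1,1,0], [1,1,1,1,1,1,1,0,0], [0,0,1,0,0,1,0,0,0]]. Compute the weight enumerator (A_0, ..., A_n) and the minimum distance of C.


Weight distribution: A_0 = 1, A_1 = 1, A_2 = 1, A_3 = 3, A_4 = 2, A_5 = 1, A_6 = 3, A_7 = 3, A_8 = 1. Minimum distance d = 1.

Enumerate all 2^4 = 16 messages m ∈ F_2^4.
For each, compute codeword c = mG in F_2^9, then tally its weight.
  m = 0000 → c = 000000000, weight = 0.
  m = 1000 → c = 110110101, weight = 6.
  m = 0100 → c = 001000110, weight = 3.
  m = 1100 → c = 111110011, weight = 7.
  m = 0010 → c = 111111100, weight = 7.
  m = 1010 → c = 001001001, weight = 3.
  m = 0110 → c = 110111010, weight = 6.
  m = 1110 → c = 000001111, weight = 4.
  m = 0001 → c = 001001000, weight = 2.
  m = 1001 → c = 111111101, weight = 8.
  m = 0101 → c = 000001110, weight = 3.
  m = 1101 → c = 110111011, weight = 7.
  m = 0011 → c = 110110100, weight = 5.
  m = 1011 → c = 000000001, weight = 1.
  m = 0111 → c = 111110010, weight = 6.
  m = 1111 → c = 001000111, weight = 4.
Tally weights:
  weight 0: 1 codewords.
  weight 1: 1 codewords.
  weight 2: 1 codewords.
  weight 3: 3 codewords.
  weight 4: 2 codewords.
  weight 5: 1 codewords.
  weight 6: 3 codewords.
  weight 7: 3 codewords.
  weight 8: 1 codewords.
Minimum distance d = smallest w > 0 with A_w > 0 = 1.
Sanity: Σ A_w = 16 = 2^4 = 16 ✓.


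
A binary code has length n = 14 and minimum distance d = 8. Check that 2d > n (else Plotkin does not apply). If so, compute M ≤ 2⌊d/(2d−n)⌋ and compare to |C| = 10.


Plotkin bound M ≤ 8; given |C| = 10 > bound (violated).

Check applicability: 2d = 16, n = 14.
2d − n = 2 > 0, so Plotkin applies.
Compute d/(2d−n) = 8/2 ≈ 4.0000.
⌊d/(2d−n)⌋ = 4.
Plotkin bound: M ≤ 2·4 = 8.
Given |C| = 10, check: VIOLATED.
This |C| is above the Plotkin bound, so no binary code with n = 14, d = 8 and 10 codewords exists.


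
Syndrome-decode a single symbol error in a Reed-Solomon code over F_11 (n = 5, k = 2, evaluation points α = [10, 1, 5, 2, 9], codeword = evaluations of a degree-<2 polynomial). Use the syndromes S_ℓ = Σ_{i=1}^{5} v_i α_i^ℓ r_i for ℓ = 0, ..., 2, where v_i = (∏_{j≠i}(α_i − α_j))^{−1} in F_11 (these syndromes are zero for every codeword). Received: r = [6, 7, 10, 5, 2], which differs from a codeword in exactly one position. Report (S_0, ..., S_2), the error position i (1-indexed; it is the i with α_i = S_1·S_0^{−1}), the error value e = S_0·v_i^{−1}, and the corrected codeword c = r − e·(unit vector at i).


S = (9, 2, 9), error at position 1, error magnitude e = 6, c = [0, 7, 10, 5, 2].

Step 1: column multipliers v_i = (∏_{j≠i}(α_i − α_j))^{−1} mod 11.
  i = 1 (α = 10): (10−1)(10−5)(10−2)(10−9) = 9·5·8·1 = 360 ≡ 8, so v_1 = 8^{−1} = 7 (mod 11).
  i = 2 (α = 1): (1−10)(1−5)(1−2)(1−9) = (−9)·(−4)·(−1)·(−8) = 288 ≡ 2, so v_2 = 2^{−1} = 6 (mod 11).
  i = 3 (α = 5): (5−10)(5−1)(5−2)(5−9) = (−5)·4·3·(−4) = 240 ≡ 9, so v_3 = 9^{−1} = 5 (mod 11).
  i = 4 (α = 2): (2−10)(2−1)(2−5)(2−9) = (−8)·1·(−3)·(−7) = −168 ≡ 8, so v_4 = 8^{−1} = 7 (mod 11).
  i = 5 (α = 9): (9−10)(9−1)(9−5)(9−2) = (−1)·8·4·7 = −224 ≡ 7, so v_5 = 7^{−1} = 8 (mod 11).
  v = [7, 6, 5, 7, 8].
Step 2: syndromes of r = [6, 7, 10, 5, 2] (all sums mod 11).
  S_0 = Σ v_i r_i = 7·6 + 6·7 + 5·10 + 7·5 + 8·2 = 185 ≡ 9.
  S_1 = Σ v_i α_i r_i = 7·10·6 + 6·1·7 + 5·5·10 + 7·2·5 + 8·9·2 = 926 ≡ 2.
  α_i^2 mod 11 = [1, 1, 3, 4, 4].
  S_2 = Σ v_i α_i^2 r_i = 7·1·6 + 6·1·7 + 5·3·10 + 7·4·5 + 8·4·2 = 438 ≡ 9.
  S = (9, 2, 9) ≠ 0, so r is not a codeword (an error is present).
Step 3: locate the error. For a single error e at position i, S_ℓ = v_i·e·α_i^ℓ, so α_err = S_1/S_0.
  S_0^{−1} = 9^{−1} = 5 (mod 11), so α_err = 2·5 = 10 ≡ 10 = α_1. Error position i = 1.
  Consistency check: S_2/S_1 = 9·6 = 54 ≡ 10 = α_err ✓ (single-error assumption holds).
Step 4: error magnitude e = S_0/v_1 = S_0·∏_{j≠1}(α_1 − α_j) = 9·8 = 72 ≡ 6 (mod 11).
Step 5: correct position 1: c_1 = r_1 − e = 6 − 6 ≡ 0 (mod 11). Hence c = [0, 7, 10, 5, 2].
  Check: interpolating c through the α_i gives m(x) = 9 + 9·x (degree < 2) with m(α_i) = c_i for every i, so c is indeed a codeword.


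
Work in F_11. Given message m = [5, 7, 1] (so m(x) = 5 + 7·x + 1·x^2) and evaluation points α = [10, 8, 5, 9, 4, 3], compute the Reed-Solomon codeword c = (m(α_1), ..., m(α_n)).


c = [10, 4, 10, 6, 5, 2]

Message polynomial: m(x) = 5 + 7·x + 1·x^2 (mod 11).
For each evaluation point α_i, compute m(α_i) mod 11:
  α_1 = 10: Horner steps 1 → 6 → 10, so m(10) = 10.
  α_2 = 8: Horner steps 1 → 4 → 4, so m(8) = 4.
  α_3 = 5: Horner steps 1 → 1 → 10, so m(5) = 10.
  α_4 = 9: Horner steps 1 → 5 → 6, so m(9) = 6.
  α_5 = 4: Horner steps 1 → 0 → 5, so m(4) = 5.
  α_6 = 3: Horner steps 1 → 10 → 2, so m(3) = 2.
Codeword c = [10, 4, 10, 6, 5, 2] ∈ F_11^6.


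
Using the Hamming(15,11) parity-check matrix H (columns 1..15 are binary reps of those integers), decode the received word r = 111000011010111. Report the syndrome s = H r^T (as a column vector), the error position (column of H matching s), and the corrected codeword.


s = (0, 1, 1, 0)^T, error position = 6, corrected codeword c = 111001011010111

Compute s = H r^T mod 2 one row at a time:
  s_1 = 1 + 1 + 0 + 1 + 0 + 1 + 1 + 1 = 6 ≡ 0 (mod 2).
  s_2 = 0 + 0 + 0 + 0 + 0 + 1 + 1 + 1 = 3 ≡ 1 (mod 2).
  s_3 = 1 + 1 + 0 + 0 + 0 + 1 + 1 + 1 = 5 ≡ 1 (mod 2).
  s_4 = 1 + 1 + 0 + 0 + 1 + 1 + 1 + 1 = 6 ≡ 0 (mod 2).
s = (0, 1, 1, 0)^T — this equals column 6 of H (binary 0110), so error is at position 6.
Correct: flip bit 6 of r = 111000011010111 to get c = 111001011010111.


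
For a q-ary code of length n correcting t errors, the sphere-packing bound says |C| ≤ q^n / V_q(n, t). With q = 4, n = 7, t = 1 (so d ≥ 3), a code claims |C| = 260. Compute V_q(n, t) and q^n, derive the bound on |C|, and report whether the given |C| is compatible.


V_q(n, t) = 22, q^n = 16384, Hamming bound = 744, |C| = 260 ≤ bound (satisfied).

Step 1: Compute V_q(n, t) = Σ_{j=0}^1 C(n, j) (q−1)^j.
  j = 0: C(7,0)·(3)^0 = 1·1 = 1.
  j = 1: C(7,1)·(3)^1 = 7·3 = 21.
  V_q(n, t) = 1 + 21 = 22.
Step 2: q^n = 4^7 = 16384.
Step 3: Hamming bound ⌊q^n / V_q(n,t)⌋ = ⌊16384/22⌋ = 744.
Step 4: Compare |C| = 260 to 744: satisfied.
The claimed |C| lies below the Hamming bound.


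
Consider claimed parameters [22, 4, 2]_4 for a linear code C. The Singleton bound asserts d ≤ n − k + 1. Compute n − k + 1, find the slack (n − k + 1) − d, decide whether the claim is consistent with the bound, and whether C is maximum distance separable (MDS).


Singleton RHS = n − k + 1 = 19, slack = 17, bound satisfied, not MDS.

Singleton bound: d ≤ n − k + 1.
Here n = 22, k = 4, so n − k + 1 = 19.
Given d = 2, check d ≤ 19: YES.
Slack = (n − k + 1) − d = 17.
The code is NOT MDS (slack = 17 > 0).
Description: the claimed parameters are [22, 4, 2]_4; such a code would be non-MDS.


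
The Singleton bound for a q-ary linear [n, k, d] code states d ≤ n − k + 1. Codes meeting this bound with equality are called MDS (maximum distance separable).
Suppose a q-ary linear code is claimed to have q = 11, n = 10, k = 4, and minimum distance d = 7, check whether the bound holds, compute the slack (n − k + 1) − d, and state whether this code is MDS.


Singleton RHS = n − k + 1 = 7, slack = 0, bound satisfied, MDS.

Singleton bound: d ≤ n − k + 1.
Here n = 10, k = 4, so n − k + 1 = 7.
Given d = 7, check d ≤ 7: YES.
Slack = (n − k + 1) − d = 0.
The code is MDS (slack = 0).
Description: the claimed parameters are [10, 4, 7]_11; such a code would be MDS (meets Singleton bound).


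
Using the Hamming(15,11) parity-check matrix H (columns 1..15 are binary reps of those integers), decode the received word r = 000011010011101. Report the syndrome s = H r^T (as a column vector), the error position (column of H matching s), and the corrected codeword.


s = (1, 1, 1, 0)^T, error position = 14, corrected codeword c = 000011010011111

Compute s = H r^T mod 2 one row at a time:
  s_1 = 1 + 0 + 0 + 1 + 1 + 1 + 0 + 1 = 5 ≡ 1 (mod 2).
  s_2 = 0 + 1 + 1 + 0 + 1 + 1 + 0 + 1 = 5 ≡ 1 (mod 2).
  s_3 = 0 + 0 + 1 + 0 + 0 + 1 + 0 + 1 = 3 ≡ 1 (mod 2).
  s_4 = 0 + 0 + 1 + 0 + 0 + 1 + 1 + 1 = 4 ≡ 0 (mod 2).
s = (1, 1, 1, 0)^T — this equals column 14 of H (binary 1110), so error is at position 14.
Correct: flip bit 14 of r = 000011010011101 to get c = 000011010011111.


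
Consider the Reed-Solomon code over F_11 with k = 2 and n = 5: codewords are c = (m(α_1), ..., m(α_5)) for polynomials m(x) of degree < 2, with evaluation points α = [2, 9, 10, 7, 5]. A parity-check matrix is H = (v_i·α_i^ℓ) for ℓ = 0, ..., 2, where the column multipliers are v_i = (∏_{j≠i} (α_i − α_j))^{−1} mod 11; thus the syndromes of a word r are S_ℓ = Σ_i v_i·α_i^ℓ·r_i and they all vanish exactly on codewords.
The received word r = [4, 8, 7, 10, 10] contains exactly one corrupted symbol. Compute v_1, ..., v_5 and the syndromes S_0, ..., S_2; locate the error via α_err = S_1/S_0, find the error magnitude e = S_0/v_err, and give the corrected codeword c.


S = (9, 1, 5), error at position 5, error magnitude e = 9, c = [4, 8, 7, 10, 1].

Step 1: column multipliers v_i = (∏_{j≠i}(α_i − α_j))^{−1} mod 11.
  i = 1 (α = 2): (2−9)(2−10)(2−7)(2−5) = (−7)·(−8)·(−5)·(−3) = 840 ≡ 4, so v_1 = 4^{−1} = 3 (mod 11).
  i = 2 (α = 9): (9−2)(9−10)(9−7)(9−5) = 7·(−1)·2·4 = −56 ≡ 10, so v_2 = 10^{−1} = 10 (mod 11).
  i = 3 (α = 10): (10−2)(10−9)(10−7)(10−5) = 8·1·3·5 = 120 ≡ 10, so v_3 = 10^{−1} = 10 (mod 11).
  i = 4 (α = 7): (7−2)(7−9)(7−10)(7−5) = 5·(−2)·(−3)·2 = 60 ≡ 5, so v_4 = 5^{−1} = 9 (mod 11).
  i = 5 (α = 5): (5−2)(5−9)(5−10)(5−7) = 3·(−4)·(−5)·(−2) = −120 ≡ 1, so v_5 = 1^{−1} = 1 (mod 11).
  v = [3, 10, 10, 9, 1].
Step 2: syndromes of r = [4, 8, 7, 10, 10] (all sums mod 11).
  S_0 = Σ v_i r_i = 3·4 + 10·8 + 10·7 + 9·10 + 1·10 = 262 ≡ 9.
  S_1 = Σ v_i α_i r_i = 3·2·4 + 10·9·8 + 10·10·7 + 9·7·10 + 1·5·10 = 2124 ≡ 1.
  α_i^2 mod 11 = [4, 4, 1, 5, 3].
  S_2 = Σ v_i α_i^2 r_i = 3·4·4 + 10·4·8 + 10·1·7 + 9·5·10 + 1·3·10 = 918 ≡ 5.
  S = (9, 1, 5) ≠ 0, so r is not a codeword (an error is present).
Step 3: locate the error. For a single error e at position i, S_ℓ = v_i·e·α_i^ℓ, so α_err = S_1/S_0.
  S_0^{−1} = 9^{−1} = 5 (mod 11), so α_err = 1·5 = 5 ≡ 5 = α_5. Error position i = 5.
  Consistency check: S_2/S_1 = 5·1 = 5 ≡ 5 = α_err ✓ (single-error assumption holds).
Step 4: error magnitude e = S_0/v_5 = S_0·∏_{j≠5}(α_5 − α_j) = 9·1 = 9 ≡ 9 (mod 11).
Step 5: correct position 5: c_5 = r_5 − e = 10 − 9 ≡ 1 (mod 11). Hence c = [4, 8, 7, 10, 1].
  Check: interpolating c through the α_i gives m(x) = 6 + 10·x (degree < 2) with m(α_i) = c_i for every i, so c is indeed a codeword.
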